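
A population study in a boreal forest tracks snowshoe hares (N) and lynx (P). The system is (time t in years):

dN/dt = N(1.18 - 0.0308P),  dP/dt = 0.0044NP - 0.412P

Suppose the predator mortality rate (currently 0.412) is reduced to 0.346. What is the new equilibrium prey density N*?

At the interior fixed point, setting dP/dt = 0 with P > 0 fixes N* = (predator death rate)/(NP coefficient) — independent of the other coefficients.
With the change, N* = 0.346/0.0044 = 78.6; it falls from 93.6.

N* ≈ 78.6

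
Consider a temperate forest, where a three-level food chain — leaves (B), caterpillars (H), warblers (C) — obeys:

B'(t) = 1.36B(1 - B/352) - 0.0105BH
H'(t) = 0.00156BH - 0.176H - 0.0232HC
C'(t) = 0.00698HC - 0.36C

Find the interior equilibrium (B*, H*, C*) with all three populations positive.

From dC/dt = 0: 0.00698H* = 0.36, so H* = 51.6.
From dB/dt = 0: 1.36(1 - B*/352) = 0.0105·51.6, giving B* = 352·(1 - 0.398) = 212.
From dH/dt = 0: 0.00156·212 - 0.176 = 0.0232C*, so C* = 0.154/0.0232 = 6.66.

B* ≈ 212, H* ≈ 51.6, C* ≈ 6.66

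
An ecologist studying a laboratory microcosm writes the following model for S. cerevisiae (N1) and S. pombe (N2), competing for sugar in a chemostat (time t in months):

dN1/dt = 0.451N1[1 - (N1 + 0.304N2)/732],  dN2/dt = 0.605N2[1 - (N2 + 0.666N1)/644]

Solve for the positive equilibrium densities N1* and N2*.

Setting both brackets to zero gives the nullclines N1 + 0.304N2 = 732 and 0.666N1 + N2 = 644.
Substituting N2 = 644 - 0.666N1 into the first: N1(1 - 0.304·0.666) = 732 - 0.304·644.
So N1* = 536/0.798 = 672, and then N2* = 644 - 0.666·672 = 196.

N1* ≈ 672, N2* ≈ 196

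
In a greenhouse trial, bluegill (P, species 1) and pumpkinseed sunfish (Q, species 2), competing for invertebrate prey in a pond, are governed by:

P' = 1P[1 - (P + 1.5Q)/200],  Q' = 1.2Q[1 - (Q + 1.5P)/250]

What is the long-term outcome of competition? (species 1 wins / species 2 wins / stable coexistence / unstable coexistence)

Compare the nullcline intercepts: K1/α12 = 200/1.5 = 133 < K2 = 250; K2/α21 = 250/1.5 = 167 < K1 = 200.
Since both are reversed, neither can invade when rare; the interior point is a saddle.

unstable coexistence (outcome depends on initial conditions)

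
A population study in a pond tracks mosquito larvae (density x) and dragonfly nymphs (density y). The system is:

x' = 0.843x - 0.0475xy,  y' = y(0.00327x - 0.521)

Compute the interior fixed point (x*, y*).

x* ≈ 159, y* ≈ 17.7

Set dy/dt = 0 with y > 0: 0.00327x - 0.521 = 0, so x* = 0.521/0.00327 = 159.
Set dx/dt = 0 with x > 0: 0.843 - 0.0475y = 0, so y* = 0.843/0.0475 = 17.7.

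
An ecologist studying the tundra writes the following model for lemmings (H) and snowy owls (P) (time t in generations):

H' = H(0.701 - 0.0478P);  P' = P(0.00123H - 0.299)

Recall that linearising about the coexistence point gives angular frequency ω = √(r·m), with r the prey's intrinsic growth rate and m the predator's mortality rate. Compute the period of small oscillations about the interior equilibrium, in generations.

T ≈ 13.7 generations

Here r = 0.701 and m = 0.299, so r·m = 0.21.
ω = √0.21 = 0.458 per generation, hence T = 2π/ω ≈ 13.7 generations.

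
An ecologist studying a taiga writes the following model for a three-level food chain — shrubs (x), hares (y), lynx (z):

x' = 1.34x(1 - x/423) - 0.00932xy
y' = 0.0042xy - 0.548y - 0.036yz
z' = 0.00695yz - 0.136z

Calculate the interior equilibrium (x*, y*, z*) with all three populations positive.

From dz/dt = 0: 0.00695y* = 0.136, so y* = 19.6.
From dx/dt = 0: 1.34(1 - x*/423) = 0.00932·19.6, giving x* = 423·(1 - 0.136) = 365.
From dy/dt = 0: 0.0042·365 - 0.548 = 0.036z*, so z* = 0.987/0.036 = 27.4.

x* ≈ 365, y* ≈ 19.6, z* ≈ 27.4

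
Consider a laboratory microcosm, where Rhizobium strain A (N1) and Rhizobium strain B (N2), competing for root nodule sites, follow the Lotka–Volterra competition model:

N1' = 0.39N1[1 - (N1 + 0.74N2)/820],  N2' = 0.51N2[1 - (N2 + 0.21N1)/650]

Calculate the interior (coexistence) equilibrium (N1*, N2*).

Setting both brackets to zero gives the nullclines N1 + 0.74N2 = 820 and 0.21N1 + N2 = 650.
Substituting N2 = 650 - 0.21N1 into the first: N1(1 - 0.74·0.21) = 820 - 0.74·650.
So N1* = 339/0.845 = 401, and then N2* = 650 - 0.21·401 = 566.

N1* ≈ 401, N2* ≈ 566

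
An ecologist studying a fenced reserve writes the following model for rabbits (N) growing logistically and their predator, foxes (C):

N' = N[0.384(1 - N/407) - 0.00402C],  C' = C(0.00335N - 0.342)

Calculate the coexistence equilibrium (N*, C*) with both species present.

N* ≈ 102, C* ≈ 71.6

From dC/dt = 0 with C > 0: 0.00335N* = 0.342, so N* = 102.
Substitute into dN/dt = 0: 0.384(1 - 102/407) = 0.00402C*.
The bracket is 0.749, giving C* = 0.288/0.00402 = 71.6.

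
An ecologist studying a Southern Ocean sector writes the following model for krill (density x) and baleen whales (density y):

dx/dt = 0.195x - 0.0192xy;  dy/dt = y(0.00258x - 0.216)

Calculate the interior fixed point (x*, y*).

Set dy/dt = 0 with y > 0: 0.00258x - 0.216 = 0, so x* = 0.216/0.00258 = 83.7.
Set dx/dt = 0 with x > 0: 0.195 - 0.0192y = 0, so y* = 0.195/0.0192 = 10.2.

x* ≈ 83.7, y* ≈ 10.2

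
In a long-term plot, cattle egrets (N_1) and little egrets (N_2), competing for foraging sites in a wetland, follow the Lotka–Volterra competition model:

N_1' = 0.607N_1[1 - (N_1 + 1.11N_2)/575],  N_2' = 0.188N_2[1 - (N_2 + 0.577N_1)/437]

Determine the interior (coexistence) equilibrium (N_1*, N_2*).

Setting both brackets to zero gives the nullclines N_1 + 1.11N_2 = 575 and 0.577N_1 + N_2 = 437.
Substituting N_2 = 437 - 0.577N_1 into the first: N_1(1 - 1.11·0.577) = 575 - 1.11·437.
So N_1* = 89.9/0.36 = 250, and then N_2* = 437 - 0.577·250 = 293.

N_1* ≈ 250, N_2* ≈ 293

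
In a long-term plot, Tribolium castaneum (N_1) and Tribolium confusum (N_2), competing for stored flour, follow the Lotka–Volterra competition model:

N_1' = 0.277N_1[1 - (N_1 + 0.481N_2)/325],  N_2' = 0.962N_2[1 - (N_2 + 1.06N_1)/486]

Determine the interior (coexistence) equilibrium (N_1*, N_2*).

N_1* ≈ 186, N_2* ≈ 289

Setting both brackets to zero gives the nullclines N_1 + 0.481N_2 = 325 and 1.06N_1 + N_2 = 486.
Substituting N_2 = 486 - 1.06N_1 into the first: N_1(1 - 0.481·1.06) = 325 - 0.481·486.
So N_1* = 91.2/0.49 = 186, and then N_2* = 486 - 1.06·186 = 289.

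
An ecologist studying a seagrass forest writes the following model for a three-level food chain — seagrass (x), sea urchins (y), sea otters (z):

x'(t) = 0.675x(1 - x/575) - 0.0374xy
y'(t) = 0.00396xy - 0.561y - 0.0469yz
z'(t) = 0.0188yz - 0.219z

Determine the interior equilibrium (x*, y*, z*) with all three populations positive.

From dz/dt = 0: 0.0188y* = 0.219, so y* = 11.6.
From dx/dt = 0: 0.675(1 - x*/575) = 0.0374·11.6, giving x* = 575·(1 - 0.645) = 204.
From dy/dt = 0: 0.00396·204 - 0.561 = 0.0469z*, so z* = 0.246/0.0469 = 5.25.

x* ≈ 204, y* ≈ 11.6, z* ≈ 5.25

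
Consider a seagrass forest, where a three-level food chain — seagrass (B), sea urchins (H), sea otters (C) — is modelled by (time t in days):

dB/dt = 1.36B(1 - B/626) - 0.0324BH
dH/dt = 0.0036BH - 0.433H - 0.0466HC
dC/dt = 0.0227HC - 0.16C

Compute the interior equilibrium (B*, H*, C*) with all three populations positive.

B* ≈ 521, H* ≈ 7.05, C* ≈ 30.9

From dC/dt = 0: 0.0227H* = 0.16, so H* = 7.05.
From dB/dt = 0: 1.36(1 - B*/626) = 0.0324·7.05, giving B* = 626·(1 - 0.168) = 521.
From dH/dt = 0: 0.0036·521 - 0.433 = 0.0466C*, so C* = 1.44/0.0466 = 30.9.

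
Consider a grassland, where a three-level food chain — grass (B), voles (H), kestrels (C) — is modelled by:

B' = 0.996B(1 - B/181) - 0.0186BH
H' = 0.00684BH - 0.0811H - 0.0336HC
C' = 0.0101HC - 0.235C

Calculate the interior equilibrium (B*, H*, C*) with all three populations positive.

B* ≈ 102, H* ≈ 23.3, C* ≈ 18.4

From dC/dt = 0: 0.0101H* = 0.235, so H* = 23.3.
From dB/dt = 0: 0.996(1 - B*/181) = 0.0186·23.3, giving B* = 181·(1 - 0.435) = 102.
From dH/dt = 0: 0.00684·102 - 0.0811 = 0.0336C*, so C* = 0.619/0.0336 = 18.4.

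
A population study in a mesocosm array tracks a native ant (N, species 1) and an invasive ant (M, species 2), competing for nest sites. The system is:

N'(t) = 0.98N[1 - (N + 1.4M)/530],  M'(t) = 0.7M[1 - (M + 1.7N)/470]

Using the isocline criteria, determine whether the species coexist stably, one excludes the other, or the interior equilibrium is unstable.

unstable coexistence (outcome depends on initial conditions)

Compare the nullcline intercepts: K1/α12 = 530/1.4 = 379 < K2 = 470; K2/α21 = 470/1.7 = 276 < K1 = 530.
Since both are reversed, neither can invade when rare; the interior point is a saddle.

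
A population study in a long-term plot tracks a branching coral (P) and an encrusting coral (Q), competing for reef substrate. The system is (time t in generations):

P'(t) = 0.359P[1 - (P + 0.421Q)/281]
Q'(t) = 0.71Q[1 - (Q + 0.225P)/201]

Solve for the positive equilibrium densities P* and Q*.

P* ≈ 217, Q* ≈ 152

Setting both brackets to zero gives the nullclines P + 0.421Q = 281 and 0.225P + Q = 201.
Substituting Q = 201 - 0.225P into the first: P(1 - 0.421·0.225) = 281 - 0.421·201.
So P* = 196/0.905 = 217, and then Q* = 201 - 0.225·217 = 152.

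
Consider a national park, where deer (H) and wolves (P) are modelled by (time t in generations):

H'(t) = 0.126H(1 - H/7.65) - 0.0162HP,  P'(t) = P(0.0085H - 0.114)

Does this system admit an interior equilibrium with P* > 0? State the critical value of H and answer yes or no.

Threshold H = 13.4; K < 13.4, so no, the predator goes extinct.

The predator equation gives dP/dt > 0 only when H > 0.114/0.0085 = 13.4.
Without the predator, H → K = 7.65. Since 7.65 < 13.4, the predator cannot invade.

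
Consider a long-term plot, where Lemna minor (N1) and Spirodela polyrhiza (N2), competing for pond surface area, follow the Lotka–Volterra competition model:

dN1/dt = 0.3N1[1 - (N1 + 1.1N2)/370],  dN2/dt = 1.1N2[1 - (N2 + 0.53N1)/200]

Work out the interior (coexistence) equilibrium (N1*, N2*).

Setting both brackets to zero gives the nullclines N1 + 1.1N2 = 370 and 0.53N1 + N2 = 200.
Substituting N2 = 200 - 0.53N1 into the first: N1(1 - 1.1·0.53) = 370 - 1.1·200.
So N1* = 150/0.417 = 360, and then N2* = 200 - 0.53·360 = 9.35.

N1* ≈ 360, N2* ≈ 9.35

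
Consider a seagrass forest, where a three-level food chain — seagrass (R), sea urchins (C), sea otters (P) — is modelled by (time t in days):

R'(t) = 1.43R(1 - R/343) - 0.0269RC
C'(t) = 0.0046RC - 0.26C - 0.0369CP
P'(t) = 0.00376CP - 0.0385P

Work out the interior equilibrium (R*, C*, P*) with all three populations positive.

From dP/dt = 0: 0.00376C* = 0.0385, so C* = 10.2.
From dR/dt = 0: 1.43(1 - R*/343) = 0.0269·10.2, giving R* = 343·(1 - 0.193) = 277.
From dC/dt = 0: 0.0046·277 - 0.26 = 0.0369P*, so P* = 1.01/0.0369 = 27.5.

R* ≈ 277, C* ≈ 10.2, P* ≈ 27.5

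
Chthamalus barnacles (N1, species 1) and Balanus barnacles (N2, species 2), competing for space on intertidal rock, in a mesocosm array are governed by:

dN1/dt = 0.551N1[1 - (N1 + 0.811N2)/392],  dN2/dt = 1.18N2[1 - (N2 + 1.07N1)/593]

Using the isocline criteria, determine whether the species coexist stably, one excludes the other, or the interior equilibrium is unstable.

species 2 excludes species 1

Compare the nullcline intercepts: K1/α12 = 392/0.811 = 483 < K2 = 593; K2/α21 = 593/1.07 = 554 > K1 = 392.
Since the inequalities point opposite ways, species 2 can invade but species 1 cannot.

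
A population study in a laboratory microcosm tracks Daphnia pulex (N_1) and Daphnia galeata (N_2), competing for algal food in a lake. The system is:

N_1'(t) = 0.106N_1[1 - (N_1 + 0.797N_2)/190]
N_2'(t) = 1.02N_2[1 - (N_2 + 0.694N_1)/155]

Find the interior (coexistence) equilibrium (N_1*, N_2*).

N_1* ≈ 149, N_2* ≈ 51.8

Setting both brackets to zero gives the nullclines N_1 + 0.797N_2 = 190 and 0.694N_1 + N_2 = 155.
Substituting N_2 = 155 - 0.694N_1 into the first: N_1(1 - 0.797·0.694) = 190 - 0.797·155.
So N_1* = 66.5/0.447 = 149, and then N_2* = 155 - 0.694·149 = 51.8.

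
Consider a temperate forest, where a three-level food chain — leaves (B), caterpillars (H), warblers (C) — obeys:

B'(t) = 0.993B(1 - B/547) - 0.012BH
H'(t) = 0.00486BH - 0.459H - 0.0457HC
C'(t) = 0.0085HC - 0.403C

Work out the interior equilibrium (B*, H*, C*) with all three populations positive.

B* ≈ 234, H* ≈ 47.4, C* ≈ 14.8

From dC/dt = 0: 0.0085H* = 0.403, so H* = 47.4.
From dB/dt = 0: 0.993(1 - B*/547) = 0.012·47.4, giving B* = 547·(1 - 0.573) = 234.
From dH/dt = 0: 0.00486·234 - 0.459 = 0.0457C*, so C* = 0.676/0.0457 = 14.8.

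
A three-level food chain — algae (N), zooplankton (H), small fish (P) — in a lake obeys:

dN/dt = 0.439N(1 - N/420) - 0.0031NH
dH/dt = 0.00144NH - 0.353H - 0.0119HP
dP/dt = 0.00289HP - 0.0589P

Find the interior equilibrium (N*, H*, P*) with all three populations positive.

N* ≈ 360, H* ≈ 20.4, P* ≈ 13.8

From dP/dt = 0: 0.00289H* = 0.0589, so H* = 20.4.
From dN/dt = 0: 0.439(1 - N*/420) = 0.0031·20.4, giving N* = 420·(1 - 0.144) = 360.
From dH/dt = 0: 0.00144·360 - 0.353 = 0.0119P*, so P* = 0.165/0.0119 = 13.8.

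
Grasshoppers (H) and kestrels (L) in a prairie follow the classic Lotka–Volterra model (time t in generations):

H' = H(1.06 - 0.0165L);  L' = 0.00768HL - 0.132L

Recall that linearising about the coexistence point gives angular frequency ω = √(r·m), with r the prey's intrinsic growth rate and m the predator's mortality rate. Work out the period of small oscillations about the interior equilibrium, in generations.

Here r = 1.06 and m = 0.132, so r·m = 0.14.
ω = √0.14 = 0.374 per generation, hence T = 2π/ω ≈ 16.8 generations.

T ≈ 16.8 generations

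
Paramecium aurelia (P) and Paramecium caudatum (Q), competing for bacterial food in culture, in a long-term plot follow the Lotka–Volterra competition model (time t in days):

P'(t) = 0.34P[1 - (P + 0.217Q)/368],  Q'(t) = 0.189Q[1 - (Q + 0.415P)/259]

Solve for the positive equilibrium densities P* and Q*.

Setting both brackets to zero gives the nullclines P + 0.217Q = 368 and 0.415P + Q = 259.
Substituting Q = 259 - 0.415P into the first: P(1 - 0.217·0.415) = 368 - 0.217·259.
So P* = 312/0.91 = 343, and then Q* = 259 - 0.415·343 = 117.

P* ≈ 343, Q* ≈ 117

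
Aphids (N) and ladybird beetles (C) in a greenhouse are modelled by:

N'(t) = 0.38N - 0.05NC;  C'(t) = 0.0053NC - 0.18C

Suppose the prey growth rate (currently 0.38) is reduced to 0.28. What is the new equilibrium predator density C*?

At the interior fixed point, setting dN/dt = 0 with N > 0 fixes C* = (prey growth rate)/(NC coefficient) — independent of the other coefficients.
With the change, C* = 0.28/0.05 = 5.6; it falls from 7.6.

C* ≈ 5.6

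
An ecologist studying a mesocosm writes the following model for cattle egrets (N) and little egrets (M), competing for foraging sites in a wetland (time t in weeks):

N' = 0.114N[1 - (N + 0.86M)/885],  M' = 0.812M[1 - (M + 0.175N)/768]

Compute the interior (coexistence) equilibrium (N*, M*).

Setting both brackets to zero gives the nullclines N + 0.86M = 885 and 0.175N + M = 768.
Substituting M = 768 - 0.175N into the first: N(1 - 0.86·0.175) = 885 - 0.86·768.
So N* = 225/0.85 = 264, and then M* = 768 - 0.175·264 = 722.

N* ≈ 264, M* ≈ 722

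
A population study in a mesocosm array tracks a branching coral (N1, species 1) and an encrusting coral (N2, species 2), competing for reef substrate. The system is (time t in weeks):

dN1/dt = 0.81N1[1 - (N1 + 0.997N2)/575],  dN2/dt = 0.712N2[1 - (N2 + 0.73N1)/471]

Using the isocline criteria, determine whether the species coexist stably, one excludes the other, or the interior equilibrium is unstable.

Compare the nullcline intercepts: K1/α12 = 575/0.997 = 577 > K2 = 471; K2/α21 = 471/0.73 = 645 > K1 = 575.
Since both inequalities hold, each species can invade when rare, so the interior equilibrium is stable.

stable coexistence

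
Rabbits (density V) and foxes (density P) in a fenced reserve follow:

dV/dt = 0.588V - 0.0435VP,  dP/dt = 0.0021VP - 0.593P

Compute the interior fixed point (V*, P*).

Set dP/dt = 0 with P > 0: 0.0021V - 0.593 = 0, so V* = 0.593/0.0021 = 282.
Set dV/dt = 0 with V > 0: 0.588 - 0.0435P = 0, so P* = 0.588/0.0435 = 13.5.

V* ≈ 282, P* ≈ 13.5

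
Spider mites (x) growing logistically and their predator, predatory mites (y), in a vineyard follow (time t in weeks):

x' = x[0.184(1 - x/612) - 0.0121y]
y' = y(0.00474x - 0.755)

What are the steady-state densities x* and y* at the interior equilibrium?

x* ≈ 159, y* ≈ 11.2

From dy/dt = 0 with y > 0: 0.00474x* = 0.755, so x* = 159.
Substitute into dx/dt = 0: 0.184(1 - 159/612) = 0.0121y*.
The bracket is 0.74, giving y* = 0.136/0.0121 = 11.2.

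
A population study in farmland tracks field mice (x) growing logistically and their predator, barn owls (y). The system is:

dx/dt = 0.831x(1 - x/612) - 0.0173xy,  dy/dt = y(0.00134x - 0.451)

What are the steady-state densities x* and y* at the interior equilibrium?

x* ≈ 337, y* ≈ 21.6

From dy/dt = 0 with y > 0: 0.00134x* = 0.451, so x* = 337.
Substitute into dx/dt = 0: 0.831(1 - 337/612) = 0.0173y*.
The bracket is 0.45, giving y* = 0.374/0.0173 = 21.6.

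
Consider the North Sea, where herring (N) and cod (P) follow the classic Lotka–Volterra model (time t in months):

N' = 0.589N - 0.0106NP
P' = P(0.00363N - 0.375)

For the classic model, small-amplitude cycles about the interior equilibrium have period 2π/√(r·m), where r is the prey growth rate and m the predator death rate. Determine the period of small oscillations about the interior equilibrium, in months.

Here r = 0.589 and m = 0.375, so r·m = 0.221.
ω = √0.221 = 0.47 per month, hence T = 2π/ω ≈ 13.4 months.

T ≈ 13.4 months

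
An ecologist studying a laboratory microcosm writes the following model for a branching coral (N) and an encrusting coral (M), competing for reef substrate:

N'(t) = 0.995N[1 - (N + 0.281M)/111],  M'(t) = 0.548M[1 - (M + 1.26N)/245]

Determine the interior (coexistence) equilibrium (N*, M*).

Setting both brackets to zero gives the nullclines N + 0.281M = 111 and 1.26N + M = 245.
Substituting M = 245 - 1.26N into the first: N(1 - 0.281·1.26) = 111 - 0.281·245.
So N* = 42.2/0.646 = 65.3, and then M* = 245 - 1.26·65.3 = 163.

N* ≈ 65.3, M* ≈ 163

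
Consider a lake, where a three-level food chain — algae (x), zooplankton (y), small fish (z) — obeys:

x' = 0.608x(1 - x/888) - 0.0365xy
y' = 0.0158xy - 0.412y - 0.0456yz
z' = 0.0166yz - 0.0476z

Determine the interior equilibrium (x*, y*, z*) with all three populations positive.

x* ≈ 735, y* ≈ 2.87, z* ≈ 246

From dz/dt = 0: 0.0166y* = 0.0476, so y* = 2.87.
From dx/dt = 0: 0.608(1 - x*/888) = 0.0365·2.87, giving x* = 888·(1 - 0.172) = 735.
From dy/dt = 0: 0.0158·735 - 0.412 = 0.0456z*, so z* = 11.2/0.0456 = 246.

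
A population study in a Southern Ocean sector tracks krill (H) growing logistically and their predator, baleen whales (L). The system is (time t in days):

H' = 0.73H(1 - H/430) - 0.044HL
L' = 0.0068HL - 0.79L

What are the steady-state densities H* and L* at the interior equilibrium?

From dL/dt = 0 with L > 0: 0.0068H* = 0.79, so H* = 116.
Substitute into dH/dt = 0: 0.73(1 - 116/430) = 0.044L*.
The bracket is 0.73, giving L* = 0.533/0.044 = 12.1.

H* ≈ 116, L* ≈ 12.1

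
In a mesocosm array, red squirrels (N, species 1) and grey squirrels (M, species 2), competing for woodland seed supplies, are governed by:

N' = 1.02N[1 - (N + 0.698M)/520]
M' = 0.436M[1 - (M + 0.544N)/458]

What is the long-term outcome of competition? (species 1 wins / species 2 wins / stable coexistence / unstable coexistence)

Compare the nullcline intercepts: K1/α12 = 520/0.698 = 745 > K2 = 458; K2/α21 = 458/0.544 = 842 > K1 = 520.
Since both inequalities hold, each species can invade when rare, so the interior equilibrium is stable.

stable coexistence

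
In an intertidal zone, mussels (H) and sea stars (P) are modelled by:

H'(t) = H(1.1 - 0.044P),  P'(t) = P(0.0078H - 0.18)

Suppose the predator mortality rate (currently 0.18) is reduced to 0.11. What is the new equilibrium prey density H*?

H* ≈ 14.1

At the interior fixed point, setting dP/dt = 0 with P > 0 fixes H* = (predator death rate)/(HP coefficient) — independent of the other coefficients.
With the change, H* = 0.11/0.0078 = 14.1; it falls from 23.1.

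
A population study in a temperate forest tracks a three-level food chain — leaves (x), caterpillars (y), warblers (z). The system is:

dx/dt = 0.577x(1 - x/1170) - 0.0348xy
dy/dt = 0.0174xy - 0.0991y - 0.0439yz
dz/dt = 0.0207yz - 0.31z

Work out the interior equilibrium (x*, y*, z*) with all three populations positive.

From dz/dt = 0: 0.0207y* = 0.31, so y* = 15.
From dx/dt = 0: 0.577(1 - x*/1170) = 0.0348·15, giving x* = 1170·(1 - 0.903) = 113.
From dy/dt = 0: 0.0174·113 - 0.0991 = 0.0439z*, so z* = 1.87/0.0439 = 42.6.

x* ≈ 113, y* ≈ 15, z* ≈ 42.6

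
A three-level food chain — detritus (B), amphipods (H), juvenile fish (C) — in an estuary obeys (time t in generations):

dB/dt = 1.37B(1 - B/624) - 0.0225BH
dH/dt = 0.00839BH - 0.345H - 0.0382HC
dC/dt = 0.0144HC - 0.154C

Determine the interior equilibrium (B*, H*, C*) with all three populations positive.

B* ≈ 514, H* ≈ 10.7, C* ≈ 104

From dC/dt = 0: 0.0144H* = 0.154, so H* = 10.7.
From dB/dt = 0: 1.37(1 - B*/624) = 0.0225·10.7, giving B* = 624·(1 - 0.176) = 514.
From dH/dt = 0: 0.00839·514 - 0.345 = 0.0382C*, so C* = 3.97/0.0382 = 104.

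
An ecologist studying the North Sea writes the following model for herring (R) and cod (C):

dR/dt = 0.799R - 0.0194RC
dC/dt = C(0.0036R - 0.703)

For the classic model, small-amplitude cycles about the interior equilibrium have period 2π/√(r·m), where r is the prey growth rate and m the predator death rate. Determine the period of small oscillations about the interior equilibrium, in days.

T ≈ 8.38 days

Here r = 0.799 and m = 0.703, so r·m = 0.562.
ω = √0.562 = 0.749 per day, hence T = 2π/ω ≈ 8.38 days.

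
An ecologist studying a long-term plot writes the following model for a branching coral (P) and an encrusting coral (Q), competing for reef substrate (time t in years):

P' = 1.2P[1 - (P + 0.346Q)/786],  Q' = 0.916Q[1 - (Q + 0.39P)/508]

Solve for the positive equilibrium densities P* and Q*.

P* ≈ 705, Q* ≈ 233

Setting both brackets to zero gives the nullclines P + 0.346Q = 786 and 0.39P + Q = 508.
Substituting Q = 508 - 0.39P into the first: P(1 - 0.346·0.39) = 786 - 0.346·508.
So P* = 610/0.865 = 705, and then Q* = 508 - 0.39·705 = 233.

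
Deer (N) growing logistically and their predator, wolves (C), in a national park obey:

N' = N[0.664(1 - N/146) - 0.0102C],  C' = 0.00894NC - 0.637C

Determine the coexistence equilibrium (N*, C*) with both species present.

From dC/dt = 0 with C > 0: 0.00894N* = 0.637, so N* = 71.3.
Substitute into dN/dt = 0: 0.664(1 - 71.3/146) = 0.0102C*.
The bracket is 0.512, giving C* = 0.34/0.0102 = 33.3.

N* ≈ 71.3, C* ≈ 33.3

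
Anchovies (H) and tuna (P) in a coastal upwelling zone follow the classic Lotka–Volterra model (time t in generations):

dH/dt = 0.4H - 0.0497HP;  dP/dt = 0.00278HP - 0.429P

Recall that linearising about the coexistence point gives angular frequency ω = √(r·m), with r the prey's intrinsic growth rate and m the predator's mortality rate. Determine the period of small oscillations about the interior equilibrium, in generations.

Here r = 0.4 and m = 0.429, so r·m = 0.172.
ω = √0.172 = 0.414 per generation, hence T = 2π/ω ≈ 15.2 generations.

T ≈ 15.2 generations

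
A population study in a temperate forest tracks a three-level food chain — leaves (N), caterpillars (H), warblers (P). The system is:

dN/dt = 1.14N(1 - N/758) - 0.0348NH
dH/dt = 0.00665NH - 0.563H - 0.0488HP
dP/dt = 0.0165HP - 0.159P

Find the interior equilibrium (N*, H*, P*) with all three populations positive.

From dP/dt = 0: 0.0165H* = 0.159, so H* = 9.64.
From dN/dt = 0: 1.14(1 - N*/758) = 0.0348·9.64, giving N* = 758·(1 - 0.294) = 535.
From dH/dt = 0: 0.00665·535 - 0.563 = 0.0488P*, so P* = 2.99/0.0488 = 61.4.

N* ≈ 535, H* ≈ 9.64, P* ≈ 61.4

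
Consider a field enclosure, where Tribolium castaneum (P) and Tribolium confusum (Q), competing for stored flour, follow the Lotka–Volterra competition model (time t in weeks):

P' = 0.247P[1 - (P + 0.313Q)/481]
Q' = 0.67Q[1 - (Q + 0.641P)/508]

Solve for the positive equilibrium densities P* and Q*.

P* ≈ 403, Q* ≈ 250

Setting both brackets to zero gives the nullclines P + 0.313Q = 481 and 0.641P + Q = 508.
Substituting Q = 508 - 0.641P into the first: P(1 - 0.313·0.641) = 481 - 0.313·508.
So P* = 322/0.799 = 403, and then Q* = 508 - 0.641·403 = 250.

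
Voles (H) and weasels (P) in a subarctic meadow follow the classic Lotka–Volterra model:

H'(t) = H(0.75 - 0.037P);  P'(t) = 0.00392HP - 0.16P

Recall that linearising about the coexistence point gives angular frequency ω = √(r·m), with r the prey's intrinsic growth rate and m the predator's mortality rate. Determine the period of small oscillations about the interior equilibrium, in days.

Here r = 0.75 and m = 0.16, so r·m = 0.12.
ω = √0.12 = 0.346 per day, hence T = 2π/ω ≈ 18.1 days.

T ≈ 18.1 days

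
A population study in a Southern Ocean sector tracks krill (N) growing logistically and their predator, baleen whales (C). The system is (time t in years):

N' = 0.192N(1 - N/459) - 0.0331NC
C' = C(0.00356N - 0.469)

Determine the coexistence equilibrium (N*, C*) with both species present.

From dC/dt = 0 with C > 0: 0.00356N* = 0.469, so N* = 132.
Substitute into dN/dt = 0: 0.192(1 - 132/459) = 0.0331C*.
The bracket is 0.713, giving C* = 0.137/0.0331 = 4.14.

N* ≈ 132, C* ≈ 4.14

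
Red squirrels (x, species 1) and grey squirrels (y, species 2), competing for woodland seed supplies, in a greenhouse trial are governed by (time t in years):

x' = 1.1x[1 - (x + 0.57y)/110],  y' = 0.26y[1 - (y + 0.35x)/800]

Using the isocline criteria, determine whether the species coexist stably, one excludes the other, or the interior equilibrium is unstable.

species 2 excludes species 1

Compare the nullcline intercepts: K1/α12 = 110/0.57 = 193 < K2 = 800; K2/α21 = 800/0.35 = 2290 > K1 = 110.
Since the inequalities point opposite ways, species 2 can invade but species 1 cannot.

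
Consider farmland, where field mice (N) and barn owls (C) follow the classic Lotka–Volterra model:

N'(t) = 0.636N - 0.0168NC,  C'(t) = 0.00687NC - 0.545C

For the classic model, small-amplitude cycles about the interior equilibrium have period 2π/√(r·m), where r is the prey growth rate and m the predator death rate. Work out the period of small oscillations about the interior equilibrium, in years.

T ≈ 10.7 years

Here r = 0.636 and m = 0.545, so r·m = 0.347.
ω = √0.347 = 0.589 per year, hence T = 2π/ω ≈ 10.7 years.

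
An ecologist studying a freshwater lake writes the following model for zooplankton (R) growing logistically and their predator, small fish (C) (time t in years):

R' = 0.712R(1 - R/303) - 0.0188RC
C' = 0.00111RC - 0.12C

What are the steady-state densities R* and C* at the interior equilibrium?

R* ≈ 108, C* ≈ 24.4

From dC/dt = 0 with C > 0: 0.00111R* = 0.12, so R* = 108.
Substitute into dR/dt = 0: 0.712(1 - 108/303) = 0.0188C*.
The bracket is 0.643, giving C* = 0.458/0.0188 = 24.4.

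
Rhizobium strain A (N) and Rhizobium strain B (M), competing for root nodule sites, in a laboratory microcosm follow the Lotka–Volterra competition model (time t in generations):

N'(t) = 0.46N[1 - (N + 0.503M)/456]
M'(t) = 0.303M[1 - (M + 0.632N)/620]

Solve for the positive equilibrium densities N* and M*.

N* ≈ 211, M* ≈ 486

Setting both brackets to zero gives the nullclines N + 0.503M = 456 and 0.632N + M = 620.
Substituting M = 620 - 0.632N into the first: N(1 - 0.503·0.632) = 456 - 0.503·620.
So N* = 144/0.682 = 211, and then M* = 620 - 0.632·211 = 486.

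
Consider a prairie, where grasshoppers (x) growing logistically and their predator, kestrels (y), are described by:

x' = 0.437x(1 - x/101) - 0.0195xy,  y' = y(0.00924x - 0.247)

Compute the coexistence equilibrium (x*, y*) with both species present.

x* ≈ 26.7, y* ≈ 16.5

From dy/dt = 0 with y > 0: 0.00924x* = 0.247, so x* = 26.7.
Substitute into dx/dt = 0: 0.437(1 - 26.7/101) = 0.0195y*.
The bracket is 0.735, giving y* = 0.321/0.0195 = 16.5.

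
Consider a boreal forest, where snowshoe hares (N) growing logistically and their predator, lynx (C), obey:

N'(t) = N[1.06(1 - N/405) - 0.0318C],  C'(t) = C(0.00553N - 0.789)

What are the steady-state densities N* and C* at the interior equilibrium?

N* ≈ 143, C* ≈ 21.6

From dC/dt = 0 with C > 0: 0.00553N* = 0.789, so N* = 143.
Substitute into dN/dt = 0: 1.06(1 - 143/405) = 0.0318C*.
The bracket is 0.648, giving C* = 0.687/0.0318 = 21.6.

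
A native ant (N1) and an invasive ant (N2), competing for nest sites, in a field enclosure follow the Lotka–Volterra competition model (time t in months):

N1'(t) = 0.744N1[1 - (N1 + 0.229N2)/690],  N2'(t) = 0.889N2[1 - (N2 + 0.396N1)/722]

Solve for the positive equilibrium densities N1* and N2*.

Setting both brackets to zero gives the nullclines N1 + 0.229N2 = 690 and 0.396N1 + N2 = 722.
Substituting N2 = 722 - 0.396N1 into the first: N1(1 - 0.229·0.396) = 690 - 0.229·722.
So N1* = 525/0.909 = 577, and then N2* = 722 - 0.396·577 = 494.

N1* ≈ 577, N2* ≈ 494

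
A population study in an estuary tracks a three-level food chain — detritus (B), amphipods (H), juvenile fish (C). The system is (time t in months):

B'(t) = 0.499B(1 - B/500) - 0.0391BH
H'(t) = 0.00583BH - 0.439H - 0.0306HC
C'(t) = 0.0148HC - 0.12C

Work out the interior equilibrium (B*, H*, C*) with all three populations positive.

From dC/dt = 0: 0.0148H* = 0.12, so H* = 8.11.
From dB/dt = 0: 0.499(1 - B*/500) = 0.0391·8.11, giving B* = 500·(1 - 0.635) = 182.
From dH/dt = 0: 0.00583·182 - 0.439 = 0.0306C*, so C* = 0.624/0.0306 = 20.4.

B* ≈ 182, H* ≈ 8.11, C* ≈ 20.4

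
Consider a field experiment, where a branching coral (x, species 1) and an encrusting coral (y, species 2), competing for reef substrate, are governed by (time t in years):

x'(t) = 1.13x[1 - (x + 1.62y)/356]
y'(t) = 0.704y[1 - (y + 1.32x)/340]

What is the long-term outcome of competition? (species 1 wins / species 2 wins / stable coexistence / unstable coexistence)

unstable coexistence (outcome depends on initial conditions)

Compare the nullcline intercepts: K1/α12 = 356/1.62 = 220 < K2 = 340; K2/α21 = 340/1.32 = 258 < K1 = 356.
Since both are reversed, neither can invade when rare; the interior point is a saddle.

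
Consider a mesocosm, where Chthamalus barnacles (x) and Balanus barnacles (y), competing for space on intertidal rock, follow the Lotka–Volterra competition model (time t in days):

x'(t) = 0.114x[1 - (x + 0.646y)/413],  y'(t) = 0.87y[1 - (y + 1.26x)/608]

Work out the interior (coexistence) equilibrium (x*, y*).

Setting both brackets to zero gives the nullclines x + 0.646y = 413 and 1.26x + y = 608.
Substituting y = 608 - 1.26x into the first: x(1 - 0.646·1.26) = 413 - 0.646·608.
So x* = 20.2/0.186 = 109, and then y* = 608 - 1.26·109 = 471.

x* ≈ 109, y* ≈ 471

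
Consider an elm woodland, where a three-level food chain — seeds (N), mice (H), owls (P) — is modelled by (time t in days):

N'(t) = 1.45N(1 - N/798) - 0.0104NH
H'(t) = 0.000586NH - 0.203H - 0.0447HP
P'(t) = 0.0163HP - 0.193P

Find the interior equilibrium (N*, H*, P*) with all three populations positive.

From dP/dt = 0: 0.0163H* = 0.193, so H* = 11.8.
From dN/dt = 0: 1.45(1 - N*/798) = 0.0104·11.8, giving N* = 798·(1 - 0.0849) = 730.
From dH/dt = 0: 0.000586·730 - 0.203 = 0.0447P*, so P* = 0.225/0.0447 = 5.03.

N* ≈ 730, H* ≈ 11.8, P* ≈ 5.03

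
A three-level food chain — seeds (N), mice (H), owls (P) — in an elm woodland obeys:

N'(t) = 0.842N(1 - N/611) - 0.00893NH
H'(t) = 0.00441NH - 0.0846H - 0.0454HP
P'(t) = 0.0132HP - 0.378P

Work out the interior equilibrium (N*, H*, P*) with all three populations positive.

From dP/dt = 0: 0.0132H* = 0.378, so H* = 28.6.
From dN/dt = 0: 0.842(1 - N*/611) = 0.00893·28.6, giving N* = 611·(1 - 0.304) = 425.
From dH/dt = 0: 0.00441·425 - 0.0846 = 0.0454P*, so P* = 1.79/0.0454 = 39.5.

N* ≈ 425, H* ≈ 28.6, P* ≈ 39.5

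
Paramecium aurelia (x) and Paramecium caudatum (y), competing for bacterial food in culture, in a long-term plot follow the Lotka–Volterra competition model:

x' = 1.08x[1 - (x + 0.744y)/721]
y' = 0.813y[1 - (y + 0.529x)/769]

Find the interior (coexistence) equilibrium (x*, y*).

Setting both brackets to zero gives the nullclines x + 0.744y = 721 and 0.529x + y = 769.
Substituting y = 769 - 0.529x into the first: x(1 - 0.744·0.529) = 721 - 0.744·769.
So x* = 149/0.606 = 245, and then y* = 769 - 0.529·245 = 639.

x* ≈ 245, y* ≈ 639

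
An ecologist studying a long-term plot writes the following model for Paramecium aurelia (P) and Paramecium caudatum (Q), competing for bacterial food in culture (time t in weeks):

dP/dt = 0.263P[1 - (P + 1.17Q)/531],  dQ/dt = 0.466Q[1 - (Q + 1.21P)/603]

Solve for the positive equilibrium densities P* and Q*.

Setting both brackets to zero gives the nullclines P + 1.17Q = 531 and 1.21P + Q = 603.
Substituting Q = 603 - 1.21P into the first: P(1 - 1.17·1.21) = 531 - 1.17·603.
So P* = -175/-0.416 = 420, and then Q* = 603 - 1.21·420 = 95.

P* ≈ 420, Q* ≈ 95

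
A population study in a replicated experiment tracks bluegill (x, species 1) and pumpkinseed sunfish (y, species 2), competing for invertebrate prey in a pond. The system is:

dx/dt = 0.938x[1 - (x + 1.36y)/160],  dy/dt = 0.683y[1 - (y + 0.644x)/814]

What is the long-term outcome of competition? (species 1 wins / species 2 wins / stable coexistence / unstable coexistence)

Compare the nullcline intercepts: K1/α12 = 160/1.36 = 118 < K2 = 814; K2/α21 = 814/0.644 = 1260 > K1 = 160.
Since the inequalities point opposite ways, species 2 can invade but species 1 cannot.

species 2 excludes species 1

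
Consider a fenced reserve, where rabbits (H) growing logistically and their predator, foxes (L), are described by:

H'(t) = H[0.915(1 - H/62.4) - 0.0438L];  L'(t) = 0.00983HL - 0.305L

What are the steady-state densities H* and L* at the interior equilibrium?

From dL/dt = 0 with L > 0: 0.00983H* = 0.305, so H* = 31.
Substitute into dH/dt = 0: 0.915(1 - 31/62.4) = 0.0438L*.
The bracket is 0.503, giving L* = 0.46/0.0438 = 10.5.

H* ≈ 31, L* ≈ 10.5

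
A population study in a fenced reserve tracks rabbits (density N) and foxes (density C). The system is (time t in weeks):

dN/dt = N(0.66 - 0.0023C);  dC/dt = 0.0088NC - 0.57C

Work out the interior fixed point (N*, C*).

Set dC/dt = 0 with C > 0: 0.0088N - 0.57 = 0, so N* = 0.57/0.0088 = 64.8.
Set dN/dt = 0 with N > 0: 0.66 - 0.0023C = 0, so C* = 0.66/0.0023 = 287.

N* ≈ 64.8, C* ≈ 287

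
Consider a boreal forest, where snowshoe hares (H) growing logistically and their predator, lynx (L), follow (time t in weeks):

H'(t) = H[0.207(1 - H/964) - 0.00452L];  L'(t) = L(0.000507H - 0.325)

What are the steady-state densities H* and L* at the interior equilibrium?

H* ≈ 641, L* ≈ 15.3

From dL/dt = 0 with L > 0: 0.000507H* = 0.325, so H* = 641.
Substitute into dH/dt = 0: 0.207(1 - 641/964) = 0.00452L*.
The bracket is 0.335, giving L* = 0.0694/0.00452 = 15.3.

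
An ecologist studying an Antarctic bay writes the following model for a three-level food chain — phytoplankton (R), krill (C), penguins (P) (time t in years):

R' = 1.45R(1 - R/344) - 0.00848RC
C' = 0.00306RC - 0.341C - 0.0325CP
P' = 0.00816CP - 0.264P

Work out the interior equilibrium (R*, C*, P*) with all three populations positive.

R* ≈ 279, C* ≈ 32.4, P* ≈ 15.8

From dP/dt = 0: 0.00816C* = 0.264, so C* = 32.4.
From dR/dt = 0: 1.45(1 - R*/344) = 0.00848·32.4, giving R* = 344·(1 - 0.189) = 279.
From dC/dt = 0: 0.00306·279 - 0.341 = 0.0325P*, so P* = 0.512/0.0325 = 15.8.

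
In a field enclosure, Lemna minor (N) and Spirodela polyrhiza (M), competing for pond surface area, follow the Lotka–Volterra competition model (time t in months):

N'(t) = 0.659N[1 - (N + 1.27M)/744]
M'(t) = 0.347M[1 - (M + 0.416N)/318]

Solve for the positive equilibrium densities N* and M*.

Setting both brackets to zero gives the nullclines N + 1.27M = 744 and 0.416N + M = 318.
Substituting M = 318 - 0.416N into the first: N(1 - 1.27·0.416) = 744 - 1.27·318.
So N* = 340/0.472 = 721, and then M* = 318 - 0.416·721 = 18.

N* ≈ 721, M* ≈ 18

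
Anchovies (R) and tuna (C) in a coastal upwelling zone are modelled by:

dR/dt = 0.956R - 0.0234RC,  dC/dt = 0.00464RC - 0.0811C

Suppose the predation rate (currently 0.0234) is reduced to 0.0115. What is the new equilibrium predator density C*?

At the interior fixed point, setting dR/dt = 0 with R > 0 fixes C* = (prey growth rate)/(RC coefficient) — independent of the other coefficients.
With the change, C* = 0.956/0.0115 = 83.1; it rises from 40.9.

C* ≈ 83.1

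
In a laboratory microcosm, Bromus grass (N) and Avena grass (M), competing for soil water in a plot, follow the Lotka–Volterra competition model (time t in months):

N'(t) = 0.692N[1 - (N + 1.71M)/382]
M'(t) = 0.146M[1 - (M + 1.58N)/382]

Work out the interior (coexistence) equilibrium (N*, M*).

Setting both brackets to zero gives the nullclines N + 1.71M = 382 and 1.58N + M = 382.
Substituting M = 382 - 1.58N into the first: N(1 - 1.71·1.58) = 382 - 1.71·382.
So N* = -271/-1.7 = 159, and then M* = 382 - 1.58·159 = 130.

N* ≈ 159, M* ≈ 130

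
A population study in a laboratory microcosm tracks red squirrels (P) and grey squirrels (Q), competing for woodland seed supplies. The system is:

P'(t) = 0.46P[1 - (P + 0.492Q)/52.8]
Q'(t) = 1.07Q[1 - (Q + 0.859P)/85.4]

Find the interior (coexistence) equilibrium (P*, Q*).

Setting both brackets to zero gives the nullclines P + 0.492Q = 52.8 and 0.859P + Q = 85.4.
Substituting Q = 85.4 - 0.859P into the first: P(1 - 0.492·0.859) = 52.8 - 0.492·85.4.
So P* = 10.8/0.577 = 18.7, and then Q* = 85.4 - 0.859·18.7 = 69.4.

P* ≈ 18.7, Q* ≈ 69.4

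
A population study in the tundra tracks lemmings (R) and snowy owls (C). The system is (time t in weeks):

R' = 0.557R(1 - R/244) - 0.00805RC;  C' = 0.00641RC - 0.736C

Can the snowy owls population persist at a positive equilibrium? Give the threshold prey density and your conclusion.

Threshold R = 115; K > 115, so yes, the predator persists.

The predator equation gives dC/dt > 0 only when R > 0.736/0.00641 = 115.
Without the predator, R → K = 244. Since 244 > 115, the predator can invade and persist.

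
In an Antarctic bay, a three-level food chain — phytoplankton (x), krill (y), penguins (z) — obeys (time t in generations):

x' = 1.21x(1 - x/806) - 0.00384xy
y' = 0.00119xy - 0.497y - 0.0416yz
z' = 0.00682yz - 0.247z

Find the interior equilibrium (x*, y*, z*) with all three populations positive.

x* ≈ 713, y* ≈ 36.2, z* ≈ 8.46

From dz/dt = 0: 0.00682y* = 0.247, so y* = 36.2.
From dx/dt = 0: 1.21(1 - x*/806) = 0.00384·36.2, giving x* = 806·(1 - 0.115) = 713.
From dy/dt = 0: 0.00119·713 - 0.497 = 0.0416z*, so z* = 0.352/0.0416 = 8.46.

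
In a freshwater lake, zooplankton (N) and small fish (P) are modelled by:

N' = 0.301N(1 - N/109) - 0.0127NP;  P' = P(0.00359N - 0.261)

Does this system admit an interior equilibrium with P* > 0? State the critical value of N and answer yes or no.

Threshold N = 72.7; K > 72.7, so yes, the predator persists.

The predator equation gives dP/dt > 0 only when N > 0.261/0.00359 = 72.7.
Without the predator, N → K = 109. Since 109 > 72.7, the predator can invade and persist.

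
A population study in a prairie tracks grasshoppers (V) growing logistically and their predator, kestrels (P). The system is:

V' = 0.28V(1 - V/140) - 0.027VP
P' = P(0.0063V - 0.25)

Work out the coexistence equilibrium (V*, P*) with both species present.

From dP/dt = 0 with P > 0: 0.0063V* = 0.25, so V* = 39.7.
Substitute into dV/dt = 0: 0.28(1 - 39.7/140) = 0.027P*.
The bracket is 0.717, giving P* = 0.201/0.027 = 7.43.

V* ≈ 39.7, P* ≈ 7.43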